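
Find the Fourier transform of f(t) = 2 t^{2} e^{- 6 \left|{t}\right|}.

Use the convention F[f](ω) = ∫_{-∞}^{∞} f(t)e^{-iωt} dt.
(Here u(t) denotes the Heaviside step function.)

F(ω) = \frac{144 \left(12 - \omega^{2}\right)}{\left(\omega^{2} + 36\right)^{3}}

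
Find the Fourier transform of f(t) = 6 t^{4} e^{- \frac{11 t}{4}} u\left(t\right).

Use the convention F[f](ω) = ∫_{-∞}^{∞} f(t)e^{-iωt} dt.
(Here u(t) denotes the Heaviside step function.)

F(ω) = \frac{147456}{\left(4 i \omega + 11\right)^{5}}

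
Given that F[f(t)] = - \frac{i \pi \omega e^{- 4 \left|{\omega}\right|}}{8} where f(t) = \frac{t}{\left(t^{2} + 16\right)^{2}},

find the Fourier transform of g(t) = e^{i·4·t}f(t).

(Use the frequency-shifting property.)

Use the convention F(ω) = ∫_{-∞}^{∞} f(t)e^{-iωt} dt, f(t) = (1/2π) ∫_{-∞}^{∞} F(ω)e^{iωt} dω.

F[g](ω) = \frac{i \pi \left(4 - \omega\right) e^{- 4 \left|{\omega - 4}\right|}}{8}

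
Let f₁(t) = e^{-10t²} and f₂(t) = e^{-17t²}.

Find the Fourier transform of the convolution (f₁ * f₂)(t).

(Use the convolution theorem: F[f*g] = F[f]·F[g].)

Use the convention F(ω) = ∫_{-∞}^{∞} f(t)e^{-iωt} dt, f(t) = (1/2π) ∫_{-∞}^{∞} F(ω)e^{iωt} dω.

F[f₁*f₂](ω) = \frac{\sqrt{170} \pi e^{- \frac{27 \omega^{2}}{680}}}{170}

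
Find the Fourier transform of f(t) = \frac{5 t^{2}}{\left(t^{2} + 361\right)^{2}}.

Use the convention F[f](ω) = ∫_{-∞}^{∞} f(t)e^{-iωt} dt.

F(ω) = \frac{5 \pi \left(1 - 19 \left|{\omega}\right|\right) e^{- 19 \left|{\omega}\right|}}{38}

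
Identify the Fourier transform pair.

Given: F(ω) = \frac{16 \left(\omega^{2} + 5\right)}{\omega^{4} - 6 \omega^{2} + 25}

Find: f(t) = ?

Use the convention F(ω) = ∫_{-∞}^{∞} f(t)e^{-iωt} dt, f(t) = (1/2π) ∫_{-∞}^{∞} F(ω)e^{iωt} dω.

f(t) = 8 e^{- \left|{t}\right|} \cos{\left(2 t \right)}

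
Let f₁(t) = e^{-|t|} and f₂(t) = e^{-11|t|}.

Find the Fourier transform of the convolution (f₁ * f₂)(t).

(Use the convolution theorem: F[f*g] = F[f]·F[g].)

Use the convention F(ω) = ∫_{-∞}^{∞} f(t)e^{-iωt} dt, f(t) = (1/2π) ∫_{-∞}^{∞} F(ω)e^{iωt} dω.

F[f₁*f₂](ω) = \frac{44}{\left(\omega^{2} + 1\right) \left(\omega^{2} + 121\right)}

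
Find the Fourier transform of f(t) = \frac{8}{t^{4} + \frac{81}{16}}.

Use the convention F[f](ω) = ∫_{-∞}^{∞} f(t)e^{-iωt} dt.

F(ω) = \frac{64 \pi e^{- \frac{3 \sqrt{2} \left|{\omega}\right|}{4}} \sin{\left(\frac{3 \sqrt{2} \left|{\omega}\right|}{4} + \frac{\pi}{4} \right)}}{27}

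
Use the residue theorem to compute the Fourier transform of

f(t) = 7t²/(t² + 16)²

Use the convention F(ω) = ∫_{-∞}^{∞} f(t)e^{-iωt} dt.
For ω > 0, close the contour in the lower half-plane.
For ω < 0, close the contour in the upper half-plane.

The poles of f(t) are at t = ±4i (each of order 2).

Let g(z) = f(z)e^{-iωz}; for large |z| the factor e^{-iωz} decays in the lower half-plane when ω > 0 and in the upper half-plane when ω < 0.

Case ω > 0 (lower half-plane, clockwise contour ⇒ F(ω) = -2πi·ΣRes):
  Res_{z = - 4 i} g(z) = \frac{7 i \left(1 - 4 \omega\right) e^{- 4 \omega}}{16} (pole of order 2)
  F(ω) = -2πi·ΣRes = \frac{7 \pi \left(1 - 4 \omega\right) e^{- 4 \omega}}{8}

Case ω < 0 (upper half-plane, counterclockwise contour ⇒ F(ω) = +2πi·ΣRes):
  Res_{z = 4 i} g(z) = \frac{7 i \left(- 4 \omega - 1\right) e^{4 \omega}}{16} (pole of order 2)
  F(ω) = 2πi·ΣRes = \frac{7 \pi \left(4 \omega + 1\right) e^{4 \omega}}{8}

Both cases combine into a single formula in |ω|:

F(ω) = \frac{7 \pi \left(1 - 4 \left|{\omega}\right|\right) e^{- 4 \left|{\omega}\right|}}{8}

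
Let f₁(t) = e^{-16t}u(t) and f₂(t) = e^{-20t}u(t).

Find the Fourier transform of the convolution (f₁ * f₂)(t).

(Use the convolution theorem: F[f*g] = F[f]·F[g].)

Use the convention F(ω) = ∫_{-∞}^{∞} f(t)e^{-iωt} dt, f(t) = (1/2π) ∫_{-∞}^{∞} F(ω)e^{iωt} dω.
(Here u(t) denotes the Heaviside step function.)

F[f₁*f₂](ω) = \frac{1}{\left(i \omega + 16\right) \left(i \omega + 20\right)}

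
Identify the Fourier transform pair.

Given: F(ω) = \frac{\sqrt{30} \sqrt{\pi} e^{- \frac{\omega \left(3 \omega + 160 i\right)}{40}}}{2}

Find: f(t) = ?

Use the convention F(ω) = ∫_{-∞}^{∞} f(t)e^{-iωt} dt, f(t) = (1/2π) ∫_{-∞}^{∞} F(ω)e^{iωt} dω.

f(t) = 5 e^{- \frac{10 \left(t - 4\right)^{2}}{3}}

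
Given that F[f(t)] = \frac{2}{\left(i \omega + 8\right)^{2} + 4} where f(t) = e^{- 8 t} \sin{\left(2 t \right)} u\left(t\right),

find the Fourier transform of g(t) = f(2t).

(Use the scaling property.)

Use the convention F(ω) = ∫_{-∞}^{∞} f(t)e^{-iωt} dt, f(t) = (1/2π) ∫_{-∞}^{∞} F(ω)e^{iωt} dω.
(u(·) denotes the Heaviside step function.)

F[g](ω) = \frac{4}{\left(i \omega + 16\right)^{2} + 16}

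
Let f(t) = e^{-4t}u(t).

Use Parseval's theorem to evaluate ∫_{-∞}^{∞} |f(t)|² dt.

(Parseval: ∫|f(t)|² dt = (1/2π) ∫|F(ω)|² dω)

∫|f(t)|² dt = \frac{1}{8}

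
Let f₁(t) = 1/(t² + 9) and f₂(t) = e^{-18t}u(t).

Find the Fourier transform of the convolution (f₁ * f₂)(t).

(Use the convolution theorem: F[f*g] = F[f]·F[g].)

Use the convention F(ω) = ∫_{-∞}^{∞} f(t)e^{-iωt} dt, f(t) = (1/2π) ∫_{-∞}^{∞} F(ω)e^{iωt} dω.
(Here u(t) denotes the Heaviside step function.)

F[f₁*f₂](ω) = \frac{\pi e^{- 3 \left|{\omega}\right|}}{3 \left(i \omega + 18\right)}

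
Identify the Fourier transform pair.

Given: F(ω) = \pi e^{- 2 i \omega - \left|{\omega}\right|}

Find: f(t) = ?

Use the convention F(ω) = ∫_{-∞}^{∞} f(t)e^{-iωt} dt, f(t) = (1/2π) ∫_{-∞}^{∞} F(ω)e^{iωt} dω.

f(t) = \frac{1}{\left(t - 2\right)^{2} + 1}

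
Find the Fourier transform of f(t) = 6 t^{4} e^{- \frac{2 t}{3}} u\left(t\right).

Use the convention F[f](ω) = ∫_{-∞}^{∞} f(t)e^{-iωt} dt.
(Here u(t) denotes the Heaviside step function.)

F(ω) = \frac{34992}{\left(3 i \omega + 2\right)^{5}}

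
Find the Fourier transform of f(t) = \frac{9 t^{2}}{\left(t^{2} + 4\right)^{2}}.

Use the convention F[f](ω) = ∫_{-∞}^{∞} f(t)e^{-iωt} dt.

F(ω) = \frac{9 \pi \left(1 - 2 \left|{\omega}\right|\right) e^{- 2 \left|{\omega}\right|}}{4}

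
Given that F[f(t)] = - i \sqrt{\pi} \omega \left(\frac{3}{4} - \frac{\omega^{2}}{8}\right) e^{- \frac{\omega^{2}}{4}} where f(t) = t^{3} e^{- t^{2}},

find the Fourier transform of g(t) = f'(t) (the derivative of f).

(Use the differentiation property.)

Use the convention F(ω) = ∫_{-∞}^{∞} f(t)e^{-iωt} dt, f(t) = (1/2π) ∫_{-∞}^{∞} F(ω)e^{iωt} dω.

F[g](ω) = \frac{\sqrt{\pi} \omega^{2} \left(6 - \omega^{2}\right) e^{- \frac{\omega^{2}}{4}}}{8}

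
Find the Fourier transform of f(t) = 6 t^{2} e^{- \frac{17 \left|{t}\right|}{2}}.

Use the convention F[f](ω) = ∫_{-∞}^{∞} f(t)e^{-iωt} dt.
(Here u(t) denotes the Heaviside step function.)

F(ω) = \frac{3264 \left(289 - 12 \omega^{2}\right)}{\left(4 \omega^{2} + 289\right)^{3}}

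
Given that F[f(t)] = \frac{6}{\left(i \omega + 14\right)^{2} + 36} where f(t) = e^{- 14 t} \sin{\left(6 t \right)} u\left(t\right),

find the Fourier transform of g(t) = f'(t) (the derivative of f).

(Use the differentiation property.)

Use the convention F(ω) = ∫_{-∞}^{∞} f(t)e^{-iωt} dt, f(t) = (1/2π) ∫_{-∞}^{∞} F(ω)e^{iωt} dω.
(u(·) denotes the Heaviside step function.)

F[g](ω) = \frac{6 i \omega}{\left(i \omega + 14\right)^{2} + 36}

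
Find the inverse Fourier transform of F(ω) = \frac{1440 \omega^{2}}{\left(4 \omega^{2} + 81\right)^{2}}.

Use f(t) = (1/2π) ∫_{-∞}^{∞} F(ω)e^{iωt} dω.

f(t) = 5 \left(1 - \frac{9 \left|{t}\right|}{2}\right) e^{- \frac{9 \left|{t}\right|}{2}}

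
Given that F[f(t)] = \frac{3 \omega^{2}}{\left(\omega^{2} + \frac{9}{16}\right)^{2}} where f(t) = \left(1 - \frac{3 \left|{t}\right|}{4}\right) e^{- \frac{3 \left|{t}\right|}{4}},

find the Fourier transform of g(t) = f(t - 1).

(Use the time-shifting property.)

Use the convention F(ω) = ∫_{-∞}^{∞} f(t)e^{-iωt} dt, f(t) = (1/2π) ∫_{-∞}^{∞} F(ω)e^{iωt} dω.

F[g](ω) = \frac{768 \omega^{2} e^{- i \omega}}{\left(16 \omega^{2} + 9\right)^{2}}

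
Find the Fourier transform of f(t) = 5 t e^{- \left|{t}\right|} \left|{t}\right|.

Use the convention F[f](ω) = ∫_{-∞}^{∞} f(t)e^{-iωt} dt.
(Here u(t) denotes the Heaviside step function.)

F(ω) = \frac{20 i \omega \left(\omega^{2} - 3\right)}{\left(\omega^{2} + 1\right)^{3}}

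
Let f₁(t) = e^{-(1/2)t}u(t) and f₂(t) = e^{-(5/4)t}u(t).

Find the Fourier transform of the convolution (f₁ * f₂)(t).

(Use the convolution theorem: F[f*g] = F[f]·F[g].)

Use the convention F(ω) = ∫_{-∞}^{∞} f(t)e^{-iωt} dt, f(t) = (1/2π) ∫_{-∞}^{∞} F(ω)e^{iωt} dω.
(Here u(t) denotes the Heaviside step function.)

F[f₁*f₂](ω) = \frac{8}{- 8 \omega^{2} + 14 i \omega + 5}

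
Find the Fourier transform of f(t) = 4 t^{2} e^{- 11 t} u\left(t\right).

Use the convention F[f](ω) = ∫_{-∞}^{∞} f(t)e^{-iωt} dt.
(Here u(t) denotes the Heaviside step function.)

F(ω) = \frac{8}{\left(i \omega + 11\right)^{3}}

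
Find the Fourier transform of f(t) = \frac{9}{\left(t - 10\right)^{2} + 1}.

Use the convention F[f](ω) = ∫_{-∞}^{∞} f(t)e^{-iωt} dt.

F(ω) = 9 \pi e^{- 10 i \omega - \left|{\omega}\right|}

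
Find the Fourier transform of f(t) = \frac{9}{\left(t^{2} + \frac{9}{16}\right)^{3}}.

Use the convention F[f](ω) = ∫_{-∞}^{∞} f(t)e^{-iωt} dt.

F(ω) = \frac{8 \pi \left(3 \omega^{2} + 12 \left|{\omega}\right| + 16\right) e^{- \frac{3 \left|{\omega}\right|}{4}}}{9}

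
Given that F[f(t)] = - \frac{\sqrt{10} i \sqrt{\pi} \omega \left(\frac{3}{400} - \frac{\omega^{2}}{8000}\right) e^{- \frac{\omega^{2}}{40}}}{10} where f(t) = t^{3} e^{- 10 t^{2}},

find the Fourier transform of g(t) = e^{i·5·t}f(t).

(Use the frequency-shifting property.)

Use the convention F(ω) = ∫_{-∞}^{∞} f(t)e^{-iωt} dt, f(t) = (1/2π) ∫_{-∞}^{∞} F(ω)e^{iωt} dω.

F[g](ω) = \frac{\sqrt{10} i \sqrt{\pi} \left(\omega - 5\right) \left(\left(\omega - 5\right)^{2} - 60\right) e^{- \frac{\left(\omega - 5\right)^{2}}{40}}}{80000}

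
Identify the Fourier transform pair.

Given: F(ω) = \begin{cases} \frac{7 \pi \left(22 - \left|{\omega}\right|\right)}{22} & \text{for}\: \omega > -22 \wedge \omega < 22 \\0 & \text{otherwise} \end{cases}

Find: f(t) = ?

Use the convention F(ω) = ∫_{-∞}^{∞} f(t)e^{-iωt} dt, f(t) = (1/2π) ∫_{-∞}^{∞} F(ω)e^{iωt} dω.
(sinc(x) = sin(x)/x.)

f(t) = 77 \operatorname{sinc}^{2}{\left(11 t \right)}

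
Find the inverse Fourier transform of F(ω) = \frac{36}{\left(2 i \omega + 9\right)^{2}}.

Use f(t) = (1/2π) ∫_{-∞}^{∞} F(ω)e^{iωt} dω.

f(t) = 9 t e^{- \frac{9 t}{2}} u\left(t\right)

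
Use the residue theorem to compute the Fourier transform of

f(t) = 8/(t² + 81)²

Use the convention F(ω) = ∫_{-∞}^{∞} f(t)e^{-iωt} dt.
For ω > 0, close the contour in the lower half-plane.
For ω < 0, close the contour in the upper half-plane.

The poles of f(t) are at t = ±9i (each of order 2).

Let g(z) = f(z)e^{-iωz}; for large |z| the factor e^{-iωz} decays in the lower half-plane when ω > 0 and in the upper half-plane when ω < 0.

Case ω > 0 (lower half-plane, clockwise contour ⇒ F(ω) = -2πi·ΣRes):
  Res_{z = - 9 i} g(z) = \frac{2 i \left(9 \omega + 1\right) e^{- 9 \omega}}{729} (pole of order 2)
  F(ω) = -2πi·ΣRes = \frac{4 \pi \left(9 \omega + 1\right) e^{- 9 \omega}}{729}

Case ω < 0 (upper half-plane, counterclockwise contour ⇒ F(ω) = +2πi·ΣRes):
  Res_{z = 9 i} g(z) = \frac{2 i \left(9 \omega - 1\right) e^{9 \omega}}{729} (pole of order 2)
  F(ω) = 2πi·ΣRes = \frac{4 \pi \left(1 - 9 \omega\right) e^{9 \omega}}{729}

Both cases combine into a single formula in |ω|:

F(ω) = \frac{4 \pi \left(9 \left|{\omega}\right| + 1\right) e^{- 9 \left|{\omega}\right|}}{729}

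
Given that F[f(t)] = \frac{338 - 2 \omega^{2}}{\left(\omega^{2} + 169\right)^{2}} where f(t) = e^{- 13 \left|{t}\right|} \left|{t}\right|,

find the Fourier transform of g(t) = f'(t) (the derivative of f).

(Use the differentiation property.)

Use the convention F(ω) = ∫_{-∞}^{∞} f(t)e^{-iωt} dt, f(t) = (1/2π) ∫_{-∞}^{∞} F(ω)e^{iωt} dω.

F[g](ω) = - \frac{2 i \omega \left(\omega^{2} - 169\right)}{\left(\omega^{2} + 169\right)^{2}}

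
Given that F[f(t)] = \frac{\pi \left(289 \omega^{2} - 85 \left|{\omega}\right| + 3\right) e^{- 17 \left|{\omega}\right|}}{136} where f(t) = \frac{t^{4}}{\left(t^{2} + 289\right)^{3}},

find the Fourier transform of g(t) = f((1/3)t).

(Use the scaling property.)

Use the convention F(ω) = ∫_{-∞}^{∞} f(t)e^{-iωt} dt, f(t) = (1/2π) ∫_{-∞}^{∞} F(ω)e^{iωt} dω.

F[g](ω) = \frac{9 \pi \left(867 \omega^{2} - 85 \left|{\omega}\right| + 1\right) e^{- 51 \left|{\omega}\right|}}{136}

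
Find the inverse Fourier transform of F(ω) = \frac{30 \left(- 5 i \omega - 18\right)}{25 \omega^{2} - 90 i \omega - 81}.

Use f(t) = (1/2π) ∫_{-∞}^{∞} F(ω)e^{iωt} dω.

f(t) = 6 \left(\frac{9 t}{5} + 1\right) e^{- \frac{9 t}{5}} u\left(t\right)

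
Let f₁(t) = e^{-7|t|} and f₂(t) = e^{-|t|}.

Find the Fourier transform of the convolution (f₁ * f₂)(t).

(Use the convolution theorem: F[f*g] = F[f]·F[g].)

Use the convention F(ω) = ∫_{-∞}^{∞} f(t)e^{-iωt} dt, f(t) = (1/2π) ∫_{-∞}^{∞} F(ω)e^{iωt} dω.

F[f₁*f₂](ω) = \frac{28}{\left(\omega^{2} + 1\right) \left(\omega^{2} + 49\right)}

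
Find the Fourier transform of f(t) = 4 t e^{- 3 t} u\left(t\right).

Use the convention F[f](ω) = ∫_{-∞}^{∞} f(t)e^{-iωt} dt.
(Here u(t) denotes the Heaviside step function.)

F(ω) = \frac{4}{\left(i \omega + 3\right)^{2}}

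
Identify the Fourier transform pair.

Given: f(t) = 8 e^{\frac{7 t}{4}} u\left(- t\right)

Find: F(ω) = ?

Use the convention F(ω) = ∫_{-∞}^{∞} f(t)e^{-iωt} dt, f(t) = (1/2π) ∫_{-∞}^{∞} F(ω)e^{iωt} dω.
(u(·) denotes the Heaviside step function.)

F(ω) = - \frac{32}{4 i \omega - 7}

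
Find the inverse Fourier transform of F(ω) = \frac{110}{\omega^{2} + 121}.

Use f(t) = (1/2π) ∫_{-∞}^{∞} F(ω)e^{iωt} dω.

f(t) = 5 e^{- 11 \left|{t}\right|}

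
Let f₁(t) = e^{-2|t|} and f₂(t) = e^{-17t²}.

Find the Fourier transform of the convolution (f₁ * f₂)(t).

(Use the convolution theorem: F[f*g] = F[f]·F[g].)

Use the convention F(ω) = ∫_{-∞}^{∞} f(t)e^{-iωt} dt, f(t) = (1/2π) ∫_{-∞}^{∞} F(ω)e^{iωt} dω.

F[f₁*f₂](ω) = \frac{4 \sqrt{17} \sqrt{\pi} e^{- \frac{\omega^{2}}{68}}}{17 \left(\omega^{2} + 4\right)}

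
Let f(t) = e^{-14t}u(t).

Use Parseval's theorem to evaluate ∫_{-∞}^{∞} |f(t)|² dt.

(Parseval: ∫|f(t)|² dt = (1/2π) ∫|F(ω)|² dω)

∫|f(t)|² dt = \frac{1}{28}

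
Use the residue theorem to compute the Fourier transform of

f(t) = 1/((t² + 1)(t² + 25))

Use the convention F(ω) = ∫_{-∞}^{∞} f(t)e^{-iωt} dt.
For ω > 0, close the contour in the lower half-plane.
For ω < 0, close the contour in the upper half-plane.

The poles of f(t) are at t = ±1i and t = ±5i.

Let g(z) = f(z)e^{-iωz}; for large |z| the factor e^{-iωz} decays in the lower half-plane when ω > 0 and in the upper half-plane when ω < 0.

Case ω > 0 (lower half-plane, clockwise contour ⇒ F(ω) = -2πi·ΣRes):
  Res_{z = - i} g(z) = \frac{i e^{- \omega}}{48}
  Res_{z = - 5 i} g(z) = - \frac{i e^{- 5 \omega}}{240}
  F(ω) = -2πi·ΣRes = \frac{\pi e^{- \omega}}{24} - \frac{\pi e^{- 5 \omega}}{120}

Case ω < 0 (upper half-plane, counterclockwise contour ⇒ F(ω) = +2πi·ΣRes):
  Res_{z = i} g(z) = - \frac{i e^{\omega}}{48}
  Res_{z = 5 i} g(z) = \frac{i e^{5 \omega}}{240}
  F(ω) = 2πi·ΣRes = \frac{\pi \left(5 - e^{4 \omega}\right) e^{\omega}}{120}

Both cases combine into a single formula in |ω|:

F(ω) = \frac{\pi e^{- \left|{\omega}\right|}}{24} - \frac{\pi e^{- 5 \left|{\omega}\right|}}{120}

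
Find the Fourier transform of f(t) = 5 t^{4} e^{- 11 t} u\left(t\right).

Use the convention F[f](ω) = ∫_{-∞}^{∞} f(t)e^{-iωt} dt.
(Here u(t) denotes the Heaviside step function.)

F(ω) = \frac{120}{\left(i \omega + 11\right)^{5}}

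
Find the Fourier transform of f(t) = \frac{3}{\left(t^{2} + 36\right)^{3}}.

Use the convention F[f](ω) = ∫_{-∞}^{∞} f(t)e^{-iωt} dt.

F(ω) = \frac{\pi \left(12 \omega^{2} + 6 \left|{\omega}\right| + 1\right) e^{- 6 \left|{\omega}\right|}}{6912}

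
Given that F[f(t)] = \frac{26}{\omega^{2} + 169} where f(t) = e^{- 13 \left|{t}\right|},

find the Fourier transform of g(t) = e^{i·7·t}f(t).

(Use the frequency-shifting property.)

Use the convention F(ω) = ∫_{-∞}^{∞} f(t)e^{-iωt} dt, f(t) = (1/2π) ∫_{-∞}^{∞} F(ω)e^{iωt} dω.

F[g](ω) = \frac{26}{\left(\omega - 7\right)^{2} + 169}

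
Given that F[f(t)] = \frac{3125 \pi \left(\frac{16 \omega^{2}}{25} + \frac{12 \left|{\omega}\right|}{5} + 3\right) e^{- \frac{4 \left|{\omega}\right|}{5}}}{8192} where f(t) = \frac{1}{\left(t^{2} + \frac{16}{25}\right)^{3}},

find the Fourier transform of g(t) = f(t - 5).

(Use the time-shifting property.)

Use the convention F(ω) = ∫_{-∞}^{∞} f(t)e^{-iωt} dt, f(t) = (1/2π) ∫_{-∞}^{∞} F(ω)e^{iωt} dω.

F[g](ω) = \frac{125 \pi \left(16 \omega^{2} + 60 \left|{\omega}\right| + 75\right) e^{- 5 i \omega - \frac{4 \left|{\omega}\right|}{5}}}{8192}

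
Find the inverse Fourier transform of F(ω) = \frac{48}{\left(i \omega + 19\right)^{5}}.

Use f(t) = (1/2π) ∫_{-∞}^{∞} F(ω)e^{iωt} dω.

f(t) = 2 t^{4} e^{- 19 t} u\left(t\right)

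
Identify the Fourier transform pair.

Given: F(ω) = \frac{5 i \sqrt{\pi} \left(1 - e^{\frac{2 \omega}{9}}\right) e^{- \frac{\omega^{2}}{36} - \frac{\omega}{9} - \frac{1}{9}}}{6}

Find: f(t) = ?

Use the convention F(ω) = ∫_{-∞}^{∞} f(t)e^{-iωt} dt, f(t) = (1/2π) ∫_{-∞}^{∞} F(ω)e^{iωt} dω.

f(t) = 5 e^{- 9 t^{2}} \sin{\left(2 t \right)}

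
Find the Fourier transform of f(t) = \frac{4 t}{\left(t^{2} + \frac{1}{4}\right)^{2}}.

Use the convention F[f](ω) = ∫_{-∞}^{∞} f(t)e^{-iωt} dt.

F(ω) = - 4 i \pi \omega e^{- \frac{\left|{\omega}\right|}{2}}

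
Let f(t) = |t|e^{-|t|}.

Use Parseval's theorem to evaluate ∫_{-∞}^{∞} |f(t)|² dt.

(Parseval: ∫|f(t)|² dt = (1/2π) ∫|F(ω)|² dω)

∫|f(t)|² dt = \frac{1}{2}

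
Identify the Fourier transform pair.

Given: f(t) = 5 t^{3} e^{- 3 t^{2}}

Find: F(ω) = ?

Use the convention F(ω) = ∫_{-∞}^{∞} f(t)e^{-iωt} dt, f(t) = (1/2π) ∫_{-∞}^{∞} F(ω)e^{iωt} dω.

F(ω) = \frac{5 \sqrt{3} i \sqrt{\pi} \omega \left(\omega^{2} - 18\right) e^{- \frac{\omega^{2}}{12}}}{648}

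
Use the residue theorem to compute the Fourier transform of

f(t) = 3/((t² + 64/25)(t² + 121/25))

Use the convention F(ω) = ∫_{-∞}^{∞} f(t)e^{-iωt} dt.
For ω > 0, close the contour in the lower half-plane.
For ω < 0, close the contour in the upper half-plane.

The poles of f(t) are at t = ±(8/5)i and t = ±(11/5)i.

Let g(z) = f(z)e^{-iωz}; for large |z| the factor e^{-iωz} decays in the lower half-plane when ω > 0 and in the upper half-plane when ω < 0.

Case ω > 0 (lower half-plane, clockwise contour ⇒ F(ω) = -2πi·ΣRes):
  Res_{z = - \frac{8 i}{5}} g(z) = \frac{125 i e^{- \frac{8 \omega}{5}}}{304}
  Res_{z = - \frac{11 i}{5}} g(z) = - \frac{125 i e^{- \frac{11 \omega}{5}}}{418}
  F(ω) = -2πi·ΣRes = \frac{125 \pi \left(11 e^{\frac{3 \omega}{5}} - 8\right) e^{- \frac{11 \omega}{5}}}{1672}

Case ω < 0 (upper half-plane, counterclockwise contour ⇒ F(ω) = +2πi·ΣRes):
  Res_{z = \frac{8 i}{5}} g(z) = - \frac{125 i e^{\frac{8 \omega}{5}}}{304}
  Res_{z = \frac{11 i}{5}} g(z) = \frac{125 i e^{\frac{11 \omega}{5}}}{418}
  F(ω) = 2πi·ΣRes = \frac{125 \pi \left(11 - 8 e^{\frac{3 \omega}{5}}\right) e^{\frac{8 \omega}{5}}}{1672}

Both cases combine into a single formula in |ω|:

F(ω) = \frac{125 \pi \left(11 e^{\frac{3 \left|{\omega}\right|}{5}} - 8\right) e^{- \frac{11 \left|{\omega}\right|}{5}}}{1672}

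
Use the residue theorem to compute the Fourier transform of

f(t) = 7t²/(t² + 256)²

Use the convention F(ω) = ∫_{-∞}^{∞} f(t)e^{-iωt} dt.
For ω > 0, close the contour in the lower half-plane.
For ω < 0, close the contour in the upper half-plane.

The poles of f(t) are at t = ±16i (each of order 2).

Let g(z) = f(z)e^{-iωz}; for large |z| the factor e^{-iωz} decays in the lower half-plane when ω > 0 and in the upper half-plane when ω < 0.

Case ω > 0 (lower half-plane, clockwise contour ⇒ F(ω) = -2πi·ΣRes):
  Res_{z = - 16 i} g(z) = \frac{7 i \left(1 - 16 \omega\right) e^{- 16 \omega}}{64} (pole of order 2)
  F(ω) = -2πi·ΣRes = \frac{7 \pi \left(1 - 16 \omega\right) e^{- 16 \omega}}{32}

Case ω < 0 (upper half-plane, counterclockwise contour ⇒ F(ω) = +2πi·ΣRes):
  Res_{z = 16 i} g(z) = \frac{7 i \left(- 16 \omega - 1\right) e^{16 \omega}}{64} (pole of order 2)
  F(ω) = 2πi·ΣRes = \frac{7 \pi \left(16 \omega + 1\right) e^{16 \omega}}{32}

Both cases combine into a single formula in |ω|:

F(ω) = \frac{7 \pi \left(1 - 16 \left|{\omega}\right|\right) e^{- 16 \left|{\omega}\right|}}{32}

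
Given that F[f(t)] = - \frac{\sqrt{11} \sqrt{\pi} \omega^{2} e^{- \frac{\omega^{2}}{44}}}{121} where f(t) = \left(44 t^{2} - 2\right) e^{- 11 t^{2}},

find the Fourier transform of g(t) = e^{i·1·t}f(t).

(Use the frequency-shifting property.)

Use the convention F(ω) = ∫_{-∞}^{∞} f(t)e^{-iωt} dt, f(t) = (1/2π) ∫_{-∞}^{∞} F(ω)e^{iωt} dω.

F[g](ω) = - \frac{\sqrt{11} \sqrt{\pi} \left(\omega - 1\right)^{2} e^{- \frac{\left(\omega - 1\right)^{2}}{44}}}{121}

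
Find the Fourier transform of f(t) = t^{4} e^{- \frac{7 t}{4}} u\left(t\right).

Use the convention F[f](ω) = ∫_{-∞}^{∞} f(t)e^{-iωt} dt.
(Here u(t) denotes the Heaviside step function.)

F(ω) = \frac{24576}{\left(4 i \omega + 7\right)^{5}}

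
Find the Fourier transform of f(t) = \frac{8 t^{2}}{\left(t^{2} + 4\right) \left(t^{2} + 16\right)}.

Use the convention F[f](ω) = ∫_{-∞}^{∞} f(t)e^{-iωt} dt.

F(ω) = \frac{4 \pi \left(2 - e^{2 \left|{\omega}\right|}\right) e^{- 4 \left|{\omega}\right|}}{3}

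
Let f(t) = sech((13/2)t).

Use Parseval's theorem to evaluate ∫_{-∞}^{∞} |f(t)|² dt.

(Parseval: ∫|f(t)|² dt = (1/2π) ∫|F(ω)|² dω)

∫|f(t)|² dt = \frac{4}{13}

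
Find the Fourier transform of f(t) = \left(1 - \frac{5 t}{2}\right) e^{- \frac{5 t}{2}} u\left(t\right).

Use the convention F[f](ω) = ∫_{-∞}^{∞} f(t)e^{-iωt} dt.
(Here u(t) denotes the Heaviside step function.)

F(ω) = \frac{4 i \omega}{- 4 \omega^{2} + 20 i \omega + 25}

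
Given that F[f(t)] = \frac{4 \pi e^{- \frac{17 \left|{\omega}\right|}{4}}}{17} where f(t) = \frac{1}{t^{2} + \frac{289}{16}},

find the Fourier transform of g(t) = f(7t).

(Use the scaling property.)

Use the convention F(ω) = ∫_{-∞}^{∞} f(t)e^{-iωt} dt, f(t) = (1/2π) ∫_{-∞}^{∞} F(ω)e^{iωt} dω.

F[g](ω) = \frac{4 \pi e^{- \frac{17 \left|{\omega}\right|}{28}}}{119}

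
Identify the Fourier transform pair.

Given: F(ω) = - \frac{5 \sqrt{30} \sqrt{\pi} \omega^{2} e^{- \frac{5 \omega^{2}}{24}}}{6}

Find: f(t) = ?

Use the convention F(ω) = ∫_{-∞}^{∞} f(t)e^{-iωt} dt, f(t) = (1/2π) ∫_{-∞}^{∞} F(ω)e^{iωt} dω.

f(t) = 6 \left(\frac{24 t^{2}}{5} - 2\right) e^{- \frac{6 t^{2}}{5}}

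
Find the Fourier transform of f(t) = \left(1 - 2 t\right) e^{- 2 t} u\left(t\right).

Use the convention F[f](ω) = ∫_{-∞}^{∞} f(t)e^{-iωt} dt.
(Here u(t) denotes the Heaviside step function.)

F(ω) = \frac{i \omega}{- \omega^{2} + 4 i \omega + 4}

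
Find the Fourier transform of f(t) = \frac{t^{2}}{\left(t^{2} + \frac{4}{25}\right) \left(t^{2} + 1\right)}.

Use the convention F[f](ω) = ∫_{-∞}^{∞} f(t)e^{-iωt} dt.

F(ω) = \frac{25 \pi e^{- \left|{\omega}\right|}}{21} - \frac{10 \pi e^{- \frac{2 \left|{\omega}\right|}{5}}}{21}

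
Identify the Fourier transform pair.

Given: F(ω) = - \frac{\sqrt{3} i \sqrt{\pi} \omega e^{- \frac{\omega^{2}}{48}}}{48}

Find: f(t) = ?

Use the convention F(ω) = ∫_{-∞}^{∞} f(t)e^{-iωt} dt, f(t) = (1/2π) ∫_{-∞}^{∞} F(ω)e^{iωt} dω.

f(t) = 3 t e^{- 12 t^{2}}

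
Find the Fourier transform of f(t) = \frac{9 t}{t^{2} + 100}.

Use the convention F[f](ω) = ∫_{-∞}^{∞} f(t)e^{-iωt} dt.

F(ω) = - 9 i \pi e^{- 10 \left|{\omega}\right|} \operatorname{sign}{\left(\omega \right)}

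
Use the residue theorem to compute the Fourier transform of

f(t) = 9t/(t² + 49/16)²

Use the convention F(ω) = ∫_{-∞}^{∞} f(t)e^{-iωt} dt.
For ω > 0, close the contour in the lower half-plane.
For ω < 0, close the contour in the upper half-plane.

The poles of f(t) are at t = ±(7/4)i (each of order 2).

Let g(z) = f(z)e^{-iωz}; for large |z| the factor e^{-iωz} decays in the lower half-plane when ω > 0 and in the upper half-plane when ω < 0.

Case ω > 0 (lower half-plane, clockwise contour ⇒ F(ω) = -2πi·ΣRes):
  Res_{z = - \frac{7 i}{4}} g(z) = \frac{9 \omega e^{- \frac{7 \omega}{4}}}{7} (pole of order 2)
  F(ω) = -2πi·ΣRes = - \frac{18 i \pi \omega e^{- \frac{7 \omega}{4}}}{7}

Case ω < 0 (upper half-plane, counterclockwise contour ⇒ F(ω) = +2πi·ΣRes):
  Res_{z = \frac{7 i}{4}} g(z) = - \frac{9 \omega e^{\frac{7 \omega}{4}}}{7} (pole of order 2)
  F(ω) = 2πi·ΣRes = - \frac{18 i \pi \omega e^{\frac{7 \omega}{4}}}{7}

Both cases combine into a single formula in |ω|:

F(ω) = - \frac{18 i \pi \omega e^{- \frac{7 \left|{\omega}\right|}{4}}}{7}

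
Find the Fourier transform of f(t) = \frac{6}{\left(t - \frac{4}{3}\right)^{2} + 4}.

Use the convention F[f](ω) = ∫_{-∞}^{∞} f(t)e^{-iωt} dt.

F(ω) = 3 \pi e^{- \frac{4 i \omega}{3} - 2 \left|{\omega}\right|}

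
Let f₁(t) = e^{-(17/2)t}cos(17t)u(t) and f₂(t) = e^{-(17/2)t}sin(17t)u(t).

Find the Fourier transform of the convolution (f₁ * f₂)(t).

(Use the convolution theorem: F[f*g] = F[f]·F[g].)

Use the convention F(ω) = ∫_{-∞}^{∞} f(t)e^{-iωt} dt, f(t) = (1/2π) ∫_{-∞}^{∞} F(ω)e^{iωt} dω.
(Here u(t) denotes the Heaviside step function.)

F[f₁*f₂](ω) = \frac{136 \left(2 i \omega + 17\right)}{\left(\left(2 i \omega + 17\right)^{2} + 1156\right)^{2}}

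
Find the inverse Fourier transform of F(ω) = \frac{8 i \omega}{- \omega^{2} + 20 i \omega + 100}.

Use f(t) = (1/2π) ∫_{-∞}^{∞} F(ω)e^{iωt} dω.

f(t) = 8 \left(1 - 10 t\right) e^{- 10 t} u\left(t\right)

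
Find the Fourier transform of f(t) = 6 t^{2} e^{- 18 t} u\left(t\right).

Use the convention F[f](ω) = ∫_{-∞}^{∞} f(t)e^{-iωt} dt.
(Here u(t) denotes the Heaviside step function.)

F(ω) = \frac{12}{\left(i \omega + 18\right)^{3}}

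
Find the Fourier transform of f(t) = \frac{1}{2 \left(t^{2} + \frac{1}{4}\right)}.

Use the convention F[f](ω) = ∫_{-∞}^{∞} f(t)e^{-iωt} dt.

F(ω) = \pi e^{- \frac{\left|{\omega}\right|}{2}}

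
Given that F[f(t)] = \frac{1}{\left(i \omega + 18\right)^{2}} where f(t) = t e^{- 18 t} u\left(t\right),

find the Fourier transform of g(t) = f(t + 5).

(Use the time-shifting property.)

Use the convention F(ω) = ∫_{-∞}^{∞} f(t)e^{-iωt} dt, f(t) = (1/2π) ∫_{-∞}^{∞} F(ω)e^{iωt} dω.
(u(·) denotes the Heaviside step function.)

F[g](ω) = \frac{e^{5 i \omega}}{\left(i \omega + 18\right)^{2}}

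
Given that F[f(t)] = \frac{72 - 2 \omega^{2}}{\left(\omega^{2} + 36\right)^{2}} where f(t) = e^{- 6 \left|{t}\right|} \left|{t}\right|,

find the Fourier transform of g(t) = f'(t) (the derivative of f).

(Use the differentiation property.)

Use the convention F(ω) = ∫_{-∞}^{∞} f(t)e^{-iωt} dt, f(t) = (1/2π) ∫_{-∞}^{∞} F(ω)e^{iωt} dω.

F[g](ω) = - \frac{2 i \omega \left(\omega^{2} - 36\right)}{\left(\omega^{2} + 36\right)^{2}}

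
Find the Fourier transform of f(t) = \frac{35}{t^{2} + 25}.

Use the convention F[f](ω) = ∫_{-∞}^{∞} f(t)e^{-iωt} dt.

F(ω) = 7 \pi e^{- 5 \left|{\omega}\right|}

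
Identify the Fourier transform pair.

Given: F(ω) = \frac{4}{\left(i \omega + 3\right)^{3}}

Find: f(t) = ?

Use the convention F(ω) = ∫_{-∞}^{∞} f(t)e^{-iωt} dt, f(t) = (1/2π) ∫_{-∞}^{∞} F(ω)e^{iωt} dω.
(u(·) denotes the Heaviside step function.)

f(t) = 2 t^{2} e^{- 3 t} u\left(t\right)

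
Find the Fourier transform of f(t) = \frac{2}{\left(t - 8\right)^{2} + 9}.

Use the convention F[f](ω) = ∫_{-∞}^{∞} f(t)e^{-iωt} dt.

F(ω) = \frac{2 \pi e^{- 8 i \omega - 3 \left|{\omega}\right|}}{3}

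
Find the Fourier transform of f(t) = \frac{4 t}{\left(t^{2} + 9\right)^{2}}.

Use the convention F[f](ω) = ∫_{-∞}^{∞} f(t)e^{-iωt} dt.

F(ω) = - \frac{2 i \pi \omega e^{- 3 \left|{\omega}\right|}}{3}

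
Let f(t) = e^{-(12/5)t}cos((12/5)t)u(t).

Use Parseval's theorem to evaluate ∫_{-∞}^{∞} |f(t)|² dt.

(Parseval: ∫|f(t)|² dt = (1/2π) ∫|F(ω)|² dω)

∫|f(t)|² dt = \frac{5}{32}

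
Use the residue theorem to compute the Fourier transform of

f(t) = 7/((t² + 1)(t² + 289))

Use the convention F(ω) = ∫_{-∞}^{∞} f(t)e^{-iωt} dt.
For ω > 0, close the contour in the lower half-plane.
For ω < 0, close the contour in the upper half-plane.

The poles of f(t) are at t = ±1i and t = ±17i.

Let g(z) = f(z)e^{-iωz}; for large |z| the factor e^{-iωz} decays in the lower half-plane when ω > 0 and in the upper half-plane when ω < 0.

Case ω > 0 (lower half-plane, clockwise contour ⇒ F(ω) = -2πi·ΣRes):
  Res_{z = - i} g(z) = \frac{7 i e^{- \omega}}{576}
  Res_{z = - 17 i} g(z) = - \frac{7 i e^{- 17 \omega}}{9792}
  F(ω) = -2πi·ΣRes = \frac{7 \pi \left(17 e^{16 \omega} - 1\right) e^{- 17 \omega}}{4896}

Case ω < 0 (upper half-plane, counterclockwise contour ⇒ F(ω) = +2πi·ΣRes):
  Res_{z = i} g(z) = - \frac{7 i e^{\omega}}{576}
  Res_{z = 17 i} g(z) = \frac{7 i e^{17 \omega}}{9792}
  F(ω) = 2πi·ΣRes = \frac{7 \pi \left(17 - e^{16 \omega}\right) e^{\omega}}{4896}

Both cases combine into a single formula in |ω|:

F(ω) = \frac{7 \pi \left(17 e^{16 \left|{\omega}\right|} - 1\right) e^{- 17 \left|{\omega}\right|}}{4896}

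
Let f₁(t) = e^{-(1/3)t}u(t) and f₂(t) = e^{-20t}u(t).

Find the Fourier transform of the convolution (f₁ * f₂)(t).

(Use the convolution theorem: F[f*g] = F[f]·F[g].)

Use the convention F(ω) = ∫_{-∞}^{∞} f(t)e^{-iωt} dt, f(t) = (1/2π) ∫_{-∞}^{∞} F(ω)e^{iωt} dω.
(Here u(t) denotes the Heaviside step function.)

F[f₁*f₂](ω) = \frac{3}{\left(i \omega + 20\right) \left(3 i \omega + 1\right)}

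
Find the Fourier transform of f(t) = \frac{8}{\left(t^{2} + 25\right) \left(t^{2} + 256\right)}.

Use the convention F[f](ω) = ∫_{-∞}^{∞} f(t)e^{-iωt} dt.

F(ω) = \frac{\pi \left(16 e^{11 \left|{\omega}\right|} - 5\right) e^{- 16 \left|{\omega}\right|}}{2310}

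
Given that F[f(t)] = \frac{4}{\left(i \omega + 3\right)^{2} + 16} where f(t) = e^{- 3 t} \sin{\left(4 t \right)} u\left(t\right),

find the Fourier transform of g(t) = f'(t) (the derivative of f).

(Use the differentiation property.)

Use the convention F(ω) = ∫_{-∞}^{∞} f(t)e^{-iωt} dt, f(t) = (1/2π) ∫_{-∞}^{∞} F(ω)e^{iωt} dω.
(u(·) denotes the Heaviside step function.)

F[g](ω) = \frac{4 i \omega}{\left(i \omega + 3\right)^{2} + 16}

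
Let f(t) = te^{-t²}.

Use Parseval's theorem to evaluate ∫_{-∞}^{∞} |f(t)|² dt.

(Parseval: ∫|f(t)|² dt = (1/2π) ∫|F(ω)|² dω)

∫|f(t)|² dt = \frac{\sqrt{2} \sqrt{\pi}}{8}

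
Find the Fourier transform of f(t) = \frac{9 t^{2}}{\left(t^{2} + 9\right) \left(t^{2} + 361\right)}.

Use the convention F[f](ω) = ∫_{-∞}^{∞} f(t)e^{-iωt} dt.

F(ω) = \frac{9 \pi \left(19 - 3 e^{16 \left|{\omega}\right|}\right) e^{- 19 \left|{\omega}\right|}}{352}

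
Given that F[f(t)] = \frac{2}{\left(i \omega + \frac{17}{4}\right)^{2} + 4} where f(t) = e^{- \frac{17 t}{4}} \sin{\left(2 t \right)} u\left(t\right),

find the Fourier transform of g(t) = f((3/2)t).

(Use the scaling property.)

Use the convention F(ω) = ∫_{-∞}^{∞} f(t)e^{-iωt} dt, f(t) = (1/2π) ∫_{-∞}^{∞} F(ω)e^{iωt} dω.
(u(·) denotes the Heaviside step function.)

F[g](ω) = \frac{192}{\left(8 i \omega + 51\right)^{2} + 576}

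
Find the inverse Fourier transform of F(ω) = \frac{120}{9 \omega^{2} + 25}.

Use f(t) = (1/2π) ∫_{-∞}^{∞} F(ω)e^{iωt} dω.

f(t) = 4 e^{- \frac{5 \left|{t}\right|}{3}}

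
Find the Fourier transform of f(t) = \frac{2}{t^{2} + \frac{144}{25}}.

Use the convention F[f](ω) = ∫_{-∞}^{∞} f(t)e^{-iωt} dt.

F(ω) = \frac{5 \pi e^{- \frac{12 \left|{\omega}\right|}{5}}}{6}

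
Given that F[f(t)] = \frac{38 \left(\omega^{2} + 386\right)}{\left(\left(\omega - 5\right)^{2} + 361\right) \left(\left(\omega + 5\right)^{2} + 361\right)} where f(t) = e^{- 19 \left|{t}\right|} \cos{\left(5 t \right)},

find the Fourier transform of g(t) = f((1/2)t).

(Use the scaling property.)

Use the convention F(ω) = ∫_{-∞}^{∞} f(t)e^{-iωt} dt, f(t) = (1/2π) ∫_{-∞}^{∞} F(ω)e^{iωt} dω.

F[g](ω) = \frac{38 \left(2 \omega^{2} + 193\right)}{4 \omega^{4} + 672 \omega^{2} + 37249}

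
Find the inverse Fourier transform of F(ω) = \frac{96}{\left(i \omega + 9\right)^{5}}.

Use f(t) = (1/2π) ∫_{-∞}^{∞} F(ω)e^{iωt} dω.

f(t) = 4 t^{4} e^{- 9 t} u\left(t\right)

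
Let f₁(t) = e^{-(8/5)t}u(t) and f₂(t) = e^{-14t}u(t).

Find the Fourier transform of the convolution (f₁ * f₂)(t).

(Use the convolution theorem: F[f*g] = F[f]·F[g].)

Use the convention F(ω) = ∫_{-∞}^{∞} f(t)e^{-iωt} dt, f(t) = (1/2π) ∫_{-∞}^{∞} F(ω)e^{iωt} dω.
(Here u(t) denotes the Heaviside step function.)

F[f₁*f₂](ω) = \frac{5}{\left(i \omega + 14\right) \left(5 i \omega + 8\right)}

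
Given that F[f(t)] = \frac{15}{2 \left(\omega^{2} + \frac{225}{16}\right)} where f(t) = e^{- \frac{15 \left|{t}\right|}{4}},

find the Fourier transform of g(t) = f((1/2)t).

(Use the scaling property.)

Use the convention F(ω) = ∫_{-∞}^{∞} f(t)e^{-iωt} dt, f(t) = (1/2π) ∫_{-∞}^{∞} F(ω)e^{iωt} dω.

F[g](ω) = \frac{240}{64 \omega^{2} + 225}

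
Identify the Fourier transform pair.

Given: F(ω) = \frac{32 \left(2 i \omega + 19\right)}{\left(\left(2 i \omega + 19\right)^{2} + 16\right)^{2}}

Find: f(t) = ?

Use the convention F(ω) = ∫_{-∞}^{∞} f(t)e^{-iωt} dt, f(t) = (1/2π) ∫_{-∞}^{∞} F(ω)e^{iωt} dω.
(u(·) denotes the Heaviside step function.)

f(t) = t e^{- \frac{19 t}{2}} \sin{\left(2 t \right)} u\left(t\right)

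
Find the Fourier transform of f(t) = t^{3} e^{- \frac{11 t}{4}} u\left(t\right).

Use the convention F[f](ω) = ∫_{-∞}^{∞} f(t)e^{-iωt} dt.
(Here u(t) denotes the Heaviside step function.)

F(ω) = \frac{1536}{\left(4 i \omega + 11\right)^{4}}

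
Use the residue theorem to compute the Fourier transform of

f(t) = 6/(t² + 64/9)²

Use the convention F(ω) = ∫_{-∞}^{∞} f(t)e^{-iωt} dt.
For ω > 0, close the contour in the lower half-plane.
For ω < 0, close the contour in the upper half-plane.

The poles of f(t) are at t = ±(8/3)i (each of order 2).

Let g(z) = f(z)e^{-iωz}; for large |z| the factor e^{-iωz} decays in the lower half-plane when ω > 0 and in the upper half-plane when ω < 0.

Case ω > 0 (lower half-plane, clockwise contour ⇒ F(ω) = -2πi·ΣRes):
  Res_{z = - \frac{8 i}{3}} g(z) = \frac{27 i \left(8 \omega + 3\right) e^{- \frac{8 \omega}{3}}}{1024} (pole of order 2)
  F(ω) = -2πi·ΣRes = \frac{27 \pi \left(8 \omega + 3\right) e^{- \frac{8 \omega}{3}}}{512}

Case ω < 0 (upper half-plane, counterclockwise contour ⇒ F(ω) = +2πi·ΣRes):
  Res_{z = \frac{8 i}{3}} g(z) = \frac{27 i \left(8 \omega - 3\right) e^{\frac{8 \omega}{3}}}{1024} (pole of order 2)
  F(ω) = 2πi·ΣRes = \frac{27 \pi \left(3 - 8 \omega\right) e^{\frac{8 \omega}{3}}}{512}

Both cases combine into a single formula in |ω|:

F(ω) = \frac{27 \pi \left(8 \left|{\omega}\right| + 3\right) e^{- \frac{8 \left|{\omega}\right|}{3}}}{512}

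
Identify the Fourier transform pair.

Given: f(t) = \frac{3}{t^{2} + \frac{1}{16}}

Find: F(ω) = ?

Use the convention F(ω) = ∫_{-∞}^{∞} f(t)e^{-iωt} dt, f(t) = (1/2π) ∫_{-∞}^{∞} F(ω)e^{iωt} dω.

F(ω) = 12 \pi e^{- \frac{\left|{\omega}\right|}{4}}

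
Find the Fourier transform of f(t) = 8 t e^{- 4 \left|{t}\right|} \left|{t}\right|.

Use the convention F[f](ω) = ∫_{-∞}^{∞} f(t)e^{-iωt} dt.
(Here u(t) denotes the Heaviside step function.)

F(ω) = \frac{32 i \omega \left(\omega^{2} - 48\right)}{\left(\omega^{2} + 16\right)^{3}}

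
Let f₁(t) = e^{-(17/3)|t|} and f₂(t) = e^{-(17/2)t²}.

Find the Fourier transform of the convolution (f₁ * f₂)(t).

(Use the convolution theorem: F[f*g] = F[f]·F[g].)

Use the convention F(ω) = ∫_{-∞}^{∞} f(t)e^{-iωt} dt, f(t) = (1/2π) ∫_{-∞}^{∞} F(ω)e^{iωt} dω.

F[f₁*f₂](ω) = \frac{6 \sqrt{34} \sqrt{\pi} e^{- \frac{\omega^{2}}{34}}}{9 \omega^{2} + 289}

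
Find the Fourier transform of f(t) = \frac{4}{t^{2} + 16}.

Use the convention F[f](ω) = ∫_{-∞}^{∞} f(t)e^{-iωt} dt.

F(ω) = \pi e^{- 4 \left|{\omega}\right|}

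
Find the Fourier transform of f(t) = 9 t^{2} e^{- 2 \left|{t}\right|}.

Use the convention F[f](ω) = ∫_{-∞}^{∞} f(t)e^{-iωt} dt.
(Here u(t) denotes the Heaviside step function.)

F(ω) = \frac{72 \left(4 - 3 \omega^{2}\right)}{\left(\omega^{2} + 4\right)^{3}}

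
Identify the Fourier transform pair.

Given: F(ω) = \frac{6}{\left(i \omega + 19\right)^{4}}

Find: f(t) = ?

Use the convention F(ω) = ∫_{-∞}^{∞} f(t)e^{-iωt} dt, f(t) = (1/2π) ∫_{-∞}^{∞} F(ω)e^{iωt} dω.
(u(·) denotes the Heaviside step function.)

f(t) = t^{3} e^{- 19 t} u\left(t\right)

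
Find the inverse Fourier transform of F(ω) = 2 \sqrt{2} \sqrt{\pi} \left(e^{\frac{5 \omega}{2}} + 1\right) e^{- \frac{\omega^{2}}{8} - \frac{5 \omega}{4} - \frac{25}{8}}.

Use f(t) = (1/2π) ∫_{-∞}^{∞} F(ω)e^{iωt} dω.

f(t) = 8 e^{- 2 t^{2}} \cos{\left(5 t \right)}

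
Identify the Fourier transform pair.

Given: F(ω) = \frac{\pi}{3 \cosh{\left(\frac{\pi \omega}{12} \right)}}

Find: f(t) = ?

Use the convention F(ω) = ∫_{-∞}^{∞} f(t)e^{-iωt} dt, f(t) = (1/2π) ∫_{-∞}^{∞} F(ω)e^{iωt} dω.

f(t) = \frac{2}{\cosh{\left(6 t \right)}}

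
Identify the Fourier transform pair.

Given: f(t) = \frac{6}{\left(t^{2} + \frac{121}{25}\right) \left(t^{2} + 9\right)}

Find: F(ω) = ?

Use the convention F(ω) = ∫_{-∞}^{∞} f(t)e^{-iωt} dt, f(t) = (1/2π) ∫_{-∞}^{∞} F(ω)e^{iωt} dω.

F(ω) = - \frac{25 \pi e^{- 3 \left|{\omega}\right|}}{52} + \frac{375 \pi e^{- \frac{11 \left|{\omega}\right|}{5}}}{572}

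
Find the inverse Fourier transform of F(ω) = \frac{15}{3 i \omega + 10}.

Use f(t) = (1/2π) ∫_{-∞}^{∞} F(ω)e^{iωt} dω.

f(t) = 5 e^{- \frac{10 t}{3}} u\left(t\right)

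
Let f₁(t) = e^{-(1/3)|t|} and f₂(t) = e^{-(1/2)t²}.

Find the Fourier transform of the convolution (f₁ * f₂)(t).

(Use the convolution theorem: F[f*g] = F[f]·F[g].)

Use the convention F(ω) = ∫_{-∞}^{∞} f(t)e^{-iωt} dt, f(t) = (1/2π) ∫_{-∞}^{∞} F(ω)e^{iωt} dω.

F[f₁*f₂](ω) = \frac{6 \sqrt{2} \sqrt{\pi} e^{- \frac{\omega^{2}}{2}}}{9 \omega^{2} + 1}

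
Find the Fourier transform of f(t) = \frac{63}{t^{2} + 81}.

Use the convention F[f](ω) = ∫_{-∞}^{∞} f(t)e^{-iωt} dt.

F(ω) = 7 \pi e^{- 9 \left|{\omega}\right|}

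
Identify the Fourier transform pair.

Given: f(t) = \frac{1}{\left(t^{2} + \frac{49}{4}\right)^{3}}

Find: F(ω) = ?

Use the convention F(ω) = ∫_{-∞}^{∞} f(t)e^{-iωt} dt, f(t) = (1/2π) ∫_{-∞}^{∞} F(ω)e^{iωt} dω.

F(ω) = \frac{\pi \left(49 \omega^{2} + 42 \left|{\omega}\right| + 12\right) e^{- \frac{7 \left|{\omega}\right|}{2}}}{16807}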